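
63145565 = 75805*833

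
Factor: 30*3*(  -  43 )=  - 3870 = - 2^1*3^2*5^1*43^1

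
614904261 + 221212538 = 836116799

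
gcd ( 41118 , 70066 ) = 2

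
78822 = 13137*6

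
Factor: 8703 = 3^2* 967^1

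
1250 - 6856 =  - 5606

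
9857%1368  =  281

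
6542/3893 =6542/3893  =  1.68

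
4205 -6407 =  -2202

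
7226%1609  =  790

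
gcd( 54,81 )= 27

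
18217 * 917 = 16704989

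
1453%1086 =367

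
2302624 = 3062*752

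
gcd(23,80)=1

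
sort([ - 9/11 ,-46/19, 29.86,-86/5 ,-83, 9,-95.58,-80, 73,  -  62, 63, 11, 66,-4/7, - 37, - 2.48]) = [-95.58, - 83,-80,-62, - 37,-86/5,-2.48,-46/19,  -  9/11 ,-4/7, 9, 11,29.86, 63,  66, 73] 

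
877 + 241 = 1118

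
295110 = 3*98370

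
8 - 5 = 3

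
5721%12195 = 5721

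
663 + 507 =1170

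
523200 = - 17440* ( - 30 ) 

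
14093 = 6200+7893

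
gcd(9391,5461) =1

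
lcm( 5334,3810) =26670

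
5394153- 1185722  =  4208431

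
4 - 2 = 2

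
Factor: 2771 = 17^1*163^1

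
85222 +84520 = 169742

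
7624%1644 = 1048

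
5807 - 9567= - 3760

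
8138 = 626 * 13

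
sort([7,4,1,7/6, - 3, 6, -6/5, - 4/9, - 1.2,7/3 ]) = [ - 3, - 6/5, - 1.2,-4/9 , 1 , 7/6,  7/3, 4, 6, 7] 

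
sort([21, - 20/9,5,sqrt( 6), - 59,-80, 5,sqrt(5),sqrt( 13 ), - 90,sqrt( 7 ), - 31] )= [ - 90 , - 80, - 59, - 31, - 20/9, sqrt(5 ) , sqrt( 6 ) , sqrt( 7),sqrt(13), 5,5 , 21 ]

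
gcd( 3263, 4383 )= 1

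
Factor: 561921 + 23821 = 585742= 2^1*29^1 * 10099^1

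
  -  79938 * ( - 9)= 719442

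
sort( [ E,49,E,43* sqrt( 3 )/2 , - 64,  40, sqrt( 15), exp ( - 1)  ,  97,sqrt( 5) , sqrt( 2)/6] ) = [-64, sqrt( 2 )/6, exp( - 1 ),sqrt( 5),E, E , sqrt (15), 43 * sqrt(3)/2,40, 49,97 ]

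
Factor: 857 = 857^1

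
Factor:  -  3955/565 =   -  7 = - 7^1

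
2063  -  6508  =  -4445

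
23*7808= 179584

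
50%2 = 0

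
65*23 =1495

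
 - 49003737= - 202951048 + 153947311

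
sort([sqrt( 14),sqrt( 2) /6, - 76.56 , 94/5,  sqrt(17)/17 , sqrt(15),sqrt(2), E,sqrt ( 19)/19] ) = [ - 76.56, sqrt(19)/19, sqrt ( 2)/6, sqrt(17 )/17,sqrt ( 2), E,sqrt( 14 ),sqrt(15 ),94/5 ]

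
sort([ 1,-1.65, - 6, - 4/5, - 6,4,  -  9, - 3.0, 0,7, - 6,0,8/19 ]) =[ - 9, - 6,-6, - 6, - 3.0,-1.65, - 4/5,  0 , 0 , 8/19, 1, 4, 7 ]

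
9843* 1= 9843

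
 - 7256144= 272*( - 26677)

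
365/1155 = 73/231 = 0.32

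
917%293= 38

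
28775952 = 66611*432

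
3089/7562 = 3089/7562 =0.41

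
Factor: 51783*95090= 4924045470 = 2^1*3^1* 5^1*37^1*41^1*257^1  *  421^1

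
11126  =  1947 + 9179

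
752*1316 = 989632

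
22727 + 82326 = 105053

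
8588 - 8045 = 543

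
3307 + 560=3867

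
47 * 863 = 40561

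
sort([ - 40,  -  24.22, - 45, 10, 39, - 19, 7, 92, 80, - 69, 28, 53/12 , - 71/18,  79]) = [ - 69, - 45 , -40  , - 24.22 , - 19, - 71/18, 53/12,7,  10, 28, 39, 79,80,92] 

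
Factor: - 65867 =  - 65867^1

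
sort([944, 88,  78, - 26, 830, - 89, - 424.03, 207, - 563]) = [ - 563, - 424.03,  -  89, - 26, 78, 88, 207 , 830,944 ] 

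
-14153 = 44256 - 58409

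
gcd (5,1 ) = 1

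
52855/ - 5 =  - 10571/1 = -10571.00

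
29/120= 29/120 = 0.24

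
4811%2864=1947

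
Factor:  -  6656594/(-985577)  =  2^1 *7^1*61^(-1)*107^ ( - 1 ) * 151^(  -  1)*163^1*2917^1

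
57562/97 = 593 + 41/97=593.42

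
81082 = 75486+5596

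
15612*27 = 421524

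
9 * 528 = 4752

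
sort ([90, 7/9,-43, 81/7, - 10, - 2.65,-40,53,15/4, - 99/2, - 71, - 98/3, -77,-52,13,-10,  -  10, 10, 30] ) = [ - 77,-71,  -  52,- 99/2, -43,-40,-98/3,-10,-10, - 10,-2.65,7/9 , 15/4,  10,81/7,13, 30, 53 , 90]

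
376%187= 2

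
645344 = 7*92192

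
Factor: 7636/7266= 2^1*3^( - 1 ) * 7^( - 1 )*23^1*83^1*173^( - 1) = 3818/3633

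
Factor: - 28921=-28921^1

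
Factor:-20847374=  - 2^1*163^1*63949^1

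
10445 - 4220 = 6225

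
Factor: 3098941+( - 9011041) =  - 2^2*3^2*5^2*6569^1 = - 5912100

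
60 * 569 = 34140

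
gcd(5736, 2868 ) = 2868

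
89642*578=51813076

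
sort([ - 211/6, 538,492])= [-211/6,492,538]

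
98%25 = 23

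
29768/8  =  3721 = 3721.00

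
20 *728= 14560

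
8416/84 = 100 + 4/21 = 100.19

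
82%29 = 24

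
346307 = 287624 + 58683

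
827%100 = 27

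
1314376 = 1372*958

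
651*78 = 50778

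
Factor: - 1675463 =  - 1675463^1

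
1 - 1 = 0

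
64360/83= 64360/83=775.42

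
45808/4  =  11452 =11452.00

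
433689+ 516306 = 949995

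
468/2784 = 39/232 = 0.17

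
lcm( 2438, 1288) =68264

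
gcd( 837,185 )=1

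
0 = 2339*0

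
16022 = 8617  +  7405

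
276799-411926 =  - 135127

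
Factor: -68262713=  - 31^2*251^1*283^1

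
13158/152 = 86 + 43/76 = 86.57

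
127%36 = 19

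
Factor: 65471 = 7^1*47^1*199^1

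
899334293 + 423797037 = 1323131330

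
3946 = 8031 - 4085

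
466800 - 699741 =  - 232941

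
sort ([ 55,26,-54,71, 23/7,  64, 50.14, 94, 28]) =[ - 54, 23/7 , 26, 28, 50.14, 55, 64, 71 , 94 ] 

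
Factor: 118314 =2^1*3^3*7^1*313^1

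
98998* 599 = 59299802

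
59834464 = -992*( - 60317) 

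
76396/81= 943 + 13/81 = 943.16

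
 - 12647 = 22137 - 34784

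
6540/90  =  218/3 = 72.67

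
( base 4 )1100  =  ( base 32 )2G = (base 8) 120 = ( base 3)2222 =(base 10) 80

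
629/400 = 1 + 229/400 = 1.57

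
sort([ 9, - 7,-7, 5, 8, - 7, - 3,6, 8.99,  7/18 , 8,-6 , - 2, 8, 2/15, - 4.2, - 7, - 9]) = [ - 9, - 7 , - 7, - 7, - 7, -6, - 4.2, - 3, - 2,  2/15,7/18, 5, 6, 8,8,8, 8.99, 9]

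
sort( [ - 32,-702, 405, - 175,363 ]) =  [ - 702, - 175,  -  32, 363,405] 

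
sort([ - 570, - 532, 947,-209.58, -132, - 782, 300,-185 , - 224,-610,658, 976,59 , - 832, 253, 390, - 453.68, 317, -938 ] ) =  [ - 938, - 832, - 782, - 610, - 570, - 532, - 453.68, - 224, - 209.58, - 185, - 132,59, 253,300,  317,  390, 658, 947,976] 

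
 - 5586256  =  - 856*6526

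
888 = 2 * 444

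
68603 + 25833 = 94436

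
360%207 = 153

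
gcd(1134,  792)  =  18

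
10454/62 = 5227/31 = 168.61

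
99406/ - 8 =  - 49703/4 = - 12425.75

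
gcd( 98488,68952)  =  104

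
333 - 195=138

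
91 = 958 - 867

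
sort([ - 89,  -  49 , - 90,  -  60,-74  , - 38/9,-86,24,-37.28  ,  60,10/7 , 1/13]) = [- 90, - 89, - 86,  -  74, - 60,-49,-37.28,  -  38/9, 1/13,10/7 , 24,60] 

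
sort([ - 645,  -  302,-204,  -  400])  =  [ - 645, - 400,-302, - 204 ]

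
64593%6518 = 5931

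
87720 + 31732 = 119452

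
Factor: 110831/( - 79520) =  - 2^(-5)*5^( - 1)*223^1 = -223/160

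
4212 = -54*( - 78 )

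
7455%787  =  372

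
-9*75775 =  - 681975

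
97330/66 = 1474+ 23/33 = 1474.70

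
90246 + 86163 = 176409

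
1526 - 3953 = -2427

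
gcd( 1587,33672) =69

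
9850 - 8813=1037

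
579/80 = 579/80 = 7.24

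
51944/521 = 51944/521 = 99.70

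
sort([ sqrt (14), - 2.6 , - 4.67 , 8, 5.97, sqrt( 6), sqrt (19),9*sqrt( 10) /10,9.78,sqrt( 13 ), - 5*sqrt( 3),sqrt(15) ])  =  [ - 5*sqrt (3), - 4.67,-2.6,sqrt(  6),9 *sqrt (10 )/10, sqrt (13),sqrt( 14),sqrt(15),sqrt( 19),5.97,8 , 9.78 ] 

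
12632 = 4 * 3158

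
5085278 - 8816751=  - 3731473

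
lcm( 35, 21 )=105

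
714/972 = 119/162  =  0.73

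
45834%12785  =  7479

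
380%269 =111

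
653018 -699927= - 46909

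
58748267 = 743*79069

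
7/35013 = 7/35013 = 0.00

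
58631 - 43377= 15254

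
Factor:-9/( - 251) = 3^2*251^(-1 ) 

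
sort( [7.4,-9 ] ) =[ - 9,7.4] 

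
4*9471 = 37884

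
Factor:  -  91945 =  - 5^1*7^1*37^1 * 71^1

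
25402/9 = 2822 + 4/9 = 2822.44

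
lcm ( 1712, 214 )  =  1712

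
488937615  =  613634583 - 124696968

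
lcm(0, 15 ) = 0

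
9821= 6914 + 2907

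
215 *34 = 7310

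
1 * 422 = 422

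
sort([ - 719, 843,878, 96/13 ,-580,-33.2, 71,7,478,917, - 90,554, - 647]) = [-719 , - 647,-580, - 90,-33.2, 7, 96/13, 71,478, 554,843, 878 , 917 ] 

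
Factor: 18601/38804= 209/436 = 2^( - 2)*11^1*19^1*109^( - 1)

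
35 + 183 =218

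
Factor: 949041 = 3^2*105449^1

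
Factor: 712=2^3*89^1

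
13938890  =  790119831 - 776180941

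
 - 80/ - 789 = 80/789 = 0.10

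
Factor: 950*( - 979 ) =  - 930050 = - 2^1*5^2 * 11^1*19^1*89^1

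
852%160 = 52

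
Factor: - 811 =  - 811^1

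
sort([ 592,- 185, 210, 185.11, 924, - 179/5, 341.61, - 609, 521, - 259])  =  [ - 609, - 259, - 185, - 179/5,185.11, 210, 341.61, 521,592, 924 ] 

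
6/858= 1/143 = 0.01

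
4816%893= 351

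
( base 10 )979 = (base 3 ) 1100021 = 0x3D3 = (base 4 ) 33103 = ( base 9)1307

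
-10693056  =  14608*(  -  732 )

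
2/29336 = 1/14668= 0.00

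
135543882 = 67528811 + 68015071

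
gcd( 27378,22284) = 18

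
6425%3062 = 301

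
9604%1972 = 1716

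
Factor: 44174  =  2^1*13^1*1699^1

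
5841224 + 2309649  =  8150873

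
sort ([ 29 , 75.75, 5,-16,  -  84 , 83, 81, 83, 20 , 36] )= [ - 84, - 16,5,20, 29,36, 75.75, 81, 83, 83 ] 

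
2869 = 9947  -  7078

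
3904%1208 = 280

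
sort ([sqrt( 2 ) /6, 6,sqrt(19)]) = [ sqrt(2 ) /6 , sqrt(19 ), 6 ]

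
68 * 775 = 52700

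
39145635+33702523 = 72848158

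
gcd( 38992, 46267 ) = 1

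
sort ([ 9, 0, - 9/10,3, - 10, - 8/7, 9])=[ - 10, - 8/7, - 9/10, 0,3,9, 9]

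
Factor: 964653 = 3^1*53^1 * 6067^1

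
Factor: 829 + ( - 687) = 142= 2^1 * 71^1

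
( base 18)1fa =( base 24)114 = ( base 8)1134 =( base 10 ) 604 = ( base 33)IA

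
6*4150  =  24900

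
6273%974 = 429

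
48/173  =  48/173 = 0.28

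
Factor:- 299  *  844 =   -  252356 = - 2^2 * 13^1*23^1 * 211^1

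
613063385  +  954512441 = 1567575826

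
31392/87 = 360 + 24/29 = 360.83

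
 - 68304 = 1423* (-48)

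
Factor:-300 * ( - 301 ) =2^2*3^1*5^2*7^1*43^1  =  90300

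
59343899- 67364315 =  - 8020416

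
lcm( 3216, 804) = 3216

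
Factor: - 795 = - 3^1*5^1*53^1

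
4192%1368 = 88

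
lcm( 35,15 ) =105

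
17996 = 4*4499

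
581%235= 111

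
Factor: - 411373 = -101^1  *  4073^1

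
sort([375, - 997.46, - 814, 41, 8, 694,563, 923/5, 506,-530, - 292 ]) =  [-997.46,-814,-530,  -  292, 8, 41,923/5, 375,  506, 563,694 ] 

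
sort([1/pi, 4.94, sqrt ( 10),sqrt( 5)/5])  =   [1/pi , sqrt( 5)/5,sqrt( 10), 4.94]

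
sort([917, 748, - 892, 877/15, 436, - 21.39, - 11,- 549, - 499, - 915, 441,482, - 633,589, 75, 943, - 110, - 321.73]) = [ - 915,  -  892, -633 , - 549,  -  499, -321.73,-110,  -  21.39,- 11, 877/15 , 75, 436, 441, 482,589,748 , 917,943]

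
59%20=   19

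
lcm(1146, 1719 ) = 3438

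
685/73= 685/73 = 9.38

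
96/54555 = 32/18185 = 0.00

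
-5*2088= - 10440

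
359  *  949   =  340691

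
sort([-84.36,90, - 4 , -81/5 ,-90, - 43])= [ -90,-84.36,-43,-81/5,-4,  90 ] 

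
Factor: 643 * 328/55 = 210904/55 =2^3 * 5^( - 1 )*11^( - 1 )*41^1*643^1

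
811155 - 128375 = 682780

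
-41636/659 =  - 41636/659 = -63.18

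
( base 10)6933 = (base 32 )6ol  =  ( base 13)3204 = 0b1101100010101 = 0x1b15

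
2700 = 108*25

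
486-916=  -  430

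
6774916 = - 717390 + 7492306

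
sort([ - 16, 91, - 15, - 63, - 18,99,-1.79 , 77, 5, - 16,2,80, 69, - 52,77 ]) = [  -  63, - 52, - 18, -16, - 16,-15 , - 1.79, 2, 5,69, 77,77,80, 91, 99] 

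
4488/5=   897  +  3/5 = 897.60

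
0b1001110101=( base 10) 629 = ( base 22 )16D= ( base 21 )18K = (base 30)kt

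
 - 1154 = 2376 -3530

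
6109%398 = 139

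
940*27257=25621580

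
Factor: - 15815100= - 2^2  *3^1*5^2*7^1*17^1 * 443^1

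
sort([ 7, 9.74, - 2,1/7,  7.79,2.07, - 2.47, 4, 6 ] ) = [ - 2.47, - 2, 1/7,2.07,4, 6, 7,7.79,9.74]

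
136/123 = 136/123= 1.11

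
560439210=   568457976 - 8018766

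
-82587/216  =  -27529/72=-382.35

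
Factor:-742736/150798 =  - 2^3*3^(-1)*41^(-1 )*61^1 * 613^(-1)*761^1 = -371368/75399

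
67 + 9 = 76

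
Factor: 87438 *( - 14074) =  -2^2*3^1*13^1*19^1*31^1 * 59^1*227^1 =- 1230602412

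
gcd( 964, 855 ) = 1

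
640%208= 16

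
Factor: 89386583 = 11^1 *13^1*19^1*167^1*197^1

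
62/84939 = 62/84939 = 0.00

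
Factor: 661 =661^1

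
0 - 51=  - 51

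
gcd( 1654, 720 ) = 2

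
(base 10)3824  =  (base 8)7360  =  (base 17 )D3G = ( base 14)1572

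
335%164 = 7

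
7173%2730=1713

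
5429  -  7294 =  -1865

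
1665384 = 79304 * 21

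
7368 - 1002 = 6366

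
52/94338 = 26/47169 = 0.00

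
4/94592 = 1/23648 = 0.00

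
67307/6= 67307/6 = 11217.83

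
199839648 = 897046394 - 697206746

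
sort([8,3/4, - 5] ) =[-5,3/4,8]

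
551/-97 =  - 551/97 = - 5.68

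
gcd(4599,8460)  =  9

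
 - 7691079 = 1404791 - 9095870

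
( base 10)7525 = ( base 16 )1D65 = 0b1110101100101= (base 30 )8AP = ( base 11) 5721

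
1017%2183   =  1017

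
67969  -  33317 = 34652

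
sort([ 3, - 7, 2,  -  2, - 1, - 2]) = [-7,-2,  -  2, -1,2,3 ] 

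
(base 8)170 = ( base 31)3r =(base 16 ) 78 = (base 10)120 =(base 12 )a0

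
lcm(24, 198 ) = 792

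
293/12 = 293/12  =  24.42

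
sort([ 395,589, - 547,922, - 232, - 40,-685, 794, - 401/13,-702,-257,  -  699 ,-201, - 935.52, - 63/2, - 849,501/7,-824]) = [-935.52, - 849,- 824, - 702,-699, - 685, - 547,-257,-232 , - 201, - 40,-63/2, - 401/13,501/7,395,589,794, 922]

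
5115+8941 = 14056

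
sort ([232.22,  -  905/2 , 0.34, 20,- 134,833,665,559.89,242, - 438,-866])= [ - 866, - 905/2, -438, - 134,0.34, 20,232.22, 242,559.89,  665, 833 ]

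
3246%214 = 36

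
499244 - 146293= 352951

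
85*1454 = 123590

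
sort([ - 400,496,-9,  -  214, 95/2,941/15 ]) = [ -400,-214, - 9,95/2,941/15,496]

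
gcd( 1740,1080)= 60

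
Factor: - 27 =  - 3^3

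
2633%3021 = 2633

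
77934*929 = 72400686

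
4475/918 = 4475/918 = 4.87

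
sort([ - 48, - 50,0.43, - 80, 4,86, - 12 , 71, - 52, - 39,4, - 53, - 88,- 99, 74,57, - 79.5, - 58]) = [ -99, - 88,-80,  -  79.5, - 58, - 53, - 52, - 50,  -  48, - 39, - 12,  0.43,4,4, 57, 71,  74,86]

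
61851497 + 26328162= 88179659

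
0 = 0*855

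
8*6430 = 51440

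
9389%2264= 333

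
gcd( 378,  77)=7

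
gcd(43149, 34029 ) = 57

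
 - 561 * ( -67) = 37587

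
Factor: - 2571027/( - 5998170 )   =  857009/1999390 = 2^(  -  1)*5^( - 1 )*23^( - 1)*8693^(-1)*857009^1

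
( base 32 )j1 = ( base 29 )L0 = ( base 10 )609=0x261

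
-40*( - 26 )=1040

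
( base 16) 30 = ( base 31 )1H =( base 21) 26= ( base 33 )1F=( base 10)48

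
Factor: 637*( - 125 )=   -  5^3 * 7^2*13^1  =  - 79625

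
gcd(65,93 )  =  1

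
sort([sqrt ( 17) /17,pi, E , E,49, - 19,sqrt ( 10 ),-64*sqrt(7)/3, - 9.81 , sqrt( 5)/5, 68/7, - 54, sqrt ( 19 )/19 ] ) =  [ - 64 * sqrt( 7 )/3,-54 , - 19,  -  9.81, sqrt ( 19)/19, sqrt(17)/17,sqrt( 5) /5, E,E, pi,sqrt( 10), 68/7, 49 ] 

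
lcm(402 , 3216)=3216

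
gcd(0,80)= 80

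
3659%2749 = 910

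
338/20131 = 338/20131  =  0.02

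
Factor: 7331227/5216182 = 2^( - 1 ) * 23^1*318749^1*2608091^( - 1 )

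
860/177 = 860/177 = 4.86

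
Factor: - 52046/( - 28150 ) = 26023/14075=5^( - 2 )*53^1*491^1*563^( - 1 ) 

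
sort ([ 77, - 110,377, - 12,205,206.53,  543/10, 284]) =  [ - 110,-12, 543/10,77,205, 206.53,284 , 377 ] 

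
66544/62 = 1073 + 9/31= 1073.29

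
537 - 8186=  - 7649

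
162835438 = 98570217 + 64265221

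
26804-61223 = - 34419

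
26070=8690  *3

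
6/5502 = 1/917 =0.00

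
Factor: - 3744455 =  - 5^1*11^1 * 13^1*5237^1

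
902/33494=451/16747  =  0.03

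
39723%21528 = 18195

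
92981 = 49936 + 43045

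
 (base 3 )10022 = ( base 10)89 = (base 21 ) 45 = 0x59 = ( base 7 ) 155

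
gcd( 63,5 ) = 1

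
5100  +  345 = 5445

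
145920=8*18240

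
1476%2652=1476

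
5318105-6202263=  - 884158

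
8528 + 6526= 15054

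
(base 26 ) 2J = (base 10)71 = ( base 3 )2122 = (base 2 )1000111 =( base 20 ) 3b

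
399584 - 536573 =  -136989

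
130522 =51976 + 78546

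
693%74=27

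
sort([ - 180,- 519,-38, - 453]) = [ - 519, - 453 ,  -  180, - 38 ]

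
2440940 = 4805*508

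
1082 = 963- - 119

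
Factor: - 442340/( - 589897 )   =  2^2*5^1*7^( - 1 )*11^ (-1)*17^1*47^( - 1 )*163^( -1)*1301^1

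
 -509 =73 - 582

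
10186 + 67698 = 77884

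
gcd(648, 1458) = 162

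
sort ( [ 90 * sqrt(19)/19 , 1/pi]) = [ 1/pi , 90*sqrt (19)/19]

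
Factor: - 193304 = -2^3*73^1*331^1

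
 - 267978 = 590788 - 858766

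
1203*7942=9554226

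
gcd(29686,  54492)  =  2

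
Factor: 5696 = 2^6*89^1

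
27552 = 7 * 3936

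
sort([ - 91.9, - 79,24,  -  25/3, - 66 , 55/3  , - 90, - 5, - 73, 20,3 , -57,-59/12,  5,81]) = [ - 91.9,-90,-79,-73, - 66, - 57, - 25/3, - 5, - 59/12,3, 5, 55/3, 20,  24, 81]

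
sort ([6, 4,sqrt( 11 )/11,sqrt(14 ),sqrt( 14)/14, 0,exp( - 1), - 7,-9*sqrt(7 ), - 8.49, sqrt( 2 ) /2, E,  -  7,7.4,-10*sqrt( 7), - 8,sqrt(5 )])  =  [ - 10*sqrt ( 7 ),  -  9*sqrt( 7 ) , - 8.49, - 8,  -  7,-7 , 0, sqrt(14)/14 , sqrt (11 )/11,exp( - 1 ), sqrt( 2) /2, sqrt( 5 ), E, sqrt (14 ),  4 , 6, 7.4]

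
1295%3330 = 1295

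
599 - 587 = 12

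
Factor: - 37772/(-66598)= 2^1*19^1 *67^( - 1 )=38/67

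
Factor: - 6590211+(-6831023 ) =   -  13421234  =  - 2^1*6710617^1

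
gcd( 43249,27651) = 709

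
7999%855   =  304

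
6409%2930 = 549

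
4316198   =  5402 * 799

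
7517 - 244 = 7273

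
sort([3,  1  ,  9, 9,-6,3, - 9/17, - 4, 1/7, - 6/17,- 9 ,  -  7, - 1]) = [ - 9, - 7, - 6, - 4 ,- 1, - 9/17, - 6/17,1/7,  1 , 3,3,9, 9]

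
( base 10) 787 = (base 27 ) 124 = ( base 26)147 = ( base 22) 1dh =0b1100010011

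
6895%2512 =1871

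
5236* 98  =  513128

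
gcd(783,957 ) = 87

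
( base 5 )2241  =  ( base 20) g1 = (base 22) ED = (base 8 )501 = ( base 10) 321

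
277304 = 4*69326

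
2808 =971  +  1837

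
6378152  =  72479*88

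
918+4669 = 5587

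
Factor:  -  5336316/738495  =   - 592924/82055 = - 2^2 * 5^( - 1) *227^1*653^1*  16411^(-1 )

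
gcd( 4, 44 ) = 4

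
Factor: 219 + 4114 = 4333 = 7^1*619^1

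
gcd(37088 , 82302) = 2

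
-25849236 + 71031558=45182322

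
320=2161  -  1841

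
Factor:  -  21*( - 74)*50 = 77700= 2^2*3^1*5^2*7^1*37^1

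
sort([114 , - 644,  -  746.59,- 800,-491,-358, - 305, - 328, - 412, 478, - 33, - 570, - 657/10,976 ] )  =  [ - 800, - 746.59, - 644, - 570,-491, - 412,-358,  -  328, - 305, - 657/10, - 33,114, 478, 976 ] 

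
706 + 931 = 1637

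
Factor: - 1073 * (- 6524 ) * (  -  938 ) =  - 2^3*7^2*29^1*37^1*67^1 *233^1 = - 6566236376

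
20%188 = 20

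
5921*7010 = 41506210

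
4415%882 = 5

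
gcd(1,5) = 1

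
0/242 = 0 = 0.00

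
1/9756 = 1/9756 = 0.00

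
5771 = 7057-1286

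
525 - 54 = 471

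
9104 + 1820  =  10924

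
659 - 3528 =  - 2869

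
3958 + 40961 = 44919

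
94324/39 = 2418+22/39 = 2418.56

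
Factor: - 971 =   -  971^1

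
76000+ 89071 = 165071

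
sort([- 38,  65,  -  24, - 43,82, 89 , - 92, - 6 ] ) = [ - 92, - 43, - 38, - 24, - 6, 65,82,  89 ]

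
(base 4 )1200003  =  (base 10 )6147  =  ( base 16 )1803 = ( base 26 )92B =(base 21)DJF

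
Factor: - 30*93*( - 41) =2^1*3^2 *5^1 * 31^1 * 41^1= 114390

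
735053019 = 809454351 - 74401332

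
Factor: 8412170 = 2^1*5^1 * 13^1*64709^1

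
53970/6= 8995 = 8995.00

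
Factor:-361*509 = -183749 = - 19^2* 509^1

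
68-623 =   -  555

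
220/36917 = 220/36917= 0.01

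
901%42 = 19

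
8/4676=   2/1169 = 0.00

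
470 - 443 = 27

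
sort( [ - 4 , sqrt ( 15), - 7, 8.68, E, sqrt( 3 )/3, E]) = [ - 7,-4, sqrt( 3 ) /3, E, E,sqrt( 15 ),8.68]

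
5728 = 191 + 5537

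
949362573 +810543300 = 1759905873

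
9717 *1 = 9717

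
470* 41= 19270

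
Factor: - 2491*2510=-6252410 =- 2^1*5^1*47^1*53^1 * 251^1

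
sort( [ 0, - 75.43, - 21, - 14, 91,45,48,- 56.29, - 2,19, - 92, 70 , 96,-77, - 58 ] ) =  [ - 92 , - 77,  -  75.43, -58,-56.29,-21 , - 14, - 2,0,19, 45,  48,70, 91, 96 ] 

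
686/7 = 98 = 98.00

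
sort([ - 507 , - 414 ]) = [- 507, - 414 ]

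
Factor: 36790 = 2^1*5^1 * 13^1*283^1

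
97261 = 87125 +10136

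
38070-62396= - 24326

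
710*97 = 68870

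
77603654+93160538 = 170764192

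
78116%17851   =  6712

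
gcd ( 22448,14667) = 1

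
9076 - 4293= 4783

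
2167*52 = 112684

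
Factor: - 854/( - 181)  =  2^1*7^1 * 61^1*181^(-1)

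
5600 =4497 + 1103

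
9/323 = 9/323  =  0.03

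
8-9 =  - 1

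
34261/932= 36+709/932 = 36.76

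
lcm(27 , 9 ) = 27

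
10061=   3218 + 6843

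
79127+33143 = 112270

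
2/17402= 1/8701 = 0.00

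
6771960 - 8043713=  - 1271753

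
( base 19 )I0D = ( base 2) 1100101101111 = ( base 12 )3927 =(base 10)6511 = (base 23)c72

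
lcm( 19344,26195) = 1257360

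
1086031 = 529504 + 556527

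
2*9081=18162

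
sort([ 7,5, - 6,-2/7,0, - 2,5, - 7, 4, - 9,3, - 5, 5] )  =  [ - 9, - 7, - 6,- 5, - 2, - 2/7,0 , 3,4,5,5, 5,7] 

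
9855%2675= 1830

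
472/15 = 31+7/15 = 31.47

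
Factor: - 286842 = -2^1*3^1*47807^1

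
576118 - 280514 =295604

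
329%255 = 74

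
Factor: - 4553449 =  - 193^1 * 23593^1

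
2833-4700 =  - 1867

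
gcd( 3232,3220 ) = 4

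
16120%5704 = 4712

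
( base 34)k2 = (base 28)OA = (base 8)1252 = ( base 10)682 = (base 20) 1E2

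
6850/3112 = 2 + 313/1556 = 2.20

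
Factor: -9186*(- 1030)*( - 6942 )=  - 65682288360= - 2^3*3^2*5^1 *13^1 *89^1*103^1 * 1531^1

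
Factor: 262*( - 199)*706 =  - 36809428 = - 2^2*131^1*199^1*353^1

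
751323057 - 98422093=652900964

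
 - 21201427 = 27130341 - 48331768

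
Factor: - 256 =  - 2^8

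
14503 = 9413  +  5090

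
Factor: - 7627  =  -29^1 * 263^1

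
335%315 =20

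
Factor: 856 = 2^3*107^1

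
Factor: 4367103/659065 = 3^1  *5^(-1 )*11^( - 1)*13^1*23^( - 1)*521^ ( - 1)*111977^1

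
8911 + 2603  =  11514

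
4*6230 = 24920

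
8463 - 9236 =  -773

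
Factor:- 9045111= -3^1*3015037^1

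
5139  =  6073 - 934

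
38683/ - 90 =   -  430 + 17/90  =  - 429.81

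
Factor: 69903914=2^1 * 67^1*521671^1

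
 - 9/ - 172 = 9/172 =0.05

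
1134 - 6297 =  - 5163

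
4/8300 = 1/2075 = 0.00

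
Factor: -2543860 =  - 2^2 * 5^1  *  11^1 *31^1*373^1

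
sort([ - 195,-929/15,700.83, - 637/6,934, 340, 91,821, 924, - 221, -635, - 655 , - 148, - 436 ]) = [ - 655, - 635, - 436,-221, - 195, - 148, - 637/6,-929/15,91,340,700.83,821, 924, 934]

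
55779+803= 56582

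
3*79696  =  239088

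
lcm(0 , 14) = 0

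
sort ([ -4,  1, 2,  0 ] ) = [-4, 0, 1, 2 ] 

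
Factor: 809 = 809^1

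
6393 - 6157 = 236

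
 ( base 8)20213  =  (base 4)2002023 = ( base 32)84b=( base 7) 33201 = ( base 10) 8331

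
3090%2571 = 519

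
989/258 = 23/6 = 3.83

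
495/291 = 1 + 68/97 = 1.70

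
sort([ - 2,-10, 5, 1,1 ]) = [-10,  -  2, 1 , 1, 5]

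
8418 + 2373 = 10791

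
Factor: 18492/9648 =2^(-2)*3^ (  -  1)*23^1= 23/12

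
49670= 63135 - 13465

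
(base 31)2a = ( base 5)242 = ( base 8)110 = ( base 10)72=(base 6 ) 200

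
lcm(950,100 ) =1900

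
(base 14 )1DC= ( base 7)1065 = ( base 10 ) 390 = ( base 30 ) d0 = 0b110000110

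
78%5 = 3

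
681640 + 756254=1437894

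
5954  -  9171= - 3217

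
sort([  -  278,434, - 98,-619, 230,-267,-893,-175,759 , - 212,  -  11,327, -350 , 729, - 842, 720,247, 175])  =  [ - 893, - 842, - 619, -350,-278, - 267,  -  212, - 175 , - 98,  -  11, 175, 230, 247, 327,434,720,729,759] 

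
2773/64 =2773/64 = 43.33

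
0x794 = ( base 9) 2585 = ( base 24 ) 38k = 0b11110010100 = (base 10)1940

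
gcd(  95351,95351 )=95351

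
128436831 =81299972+47136859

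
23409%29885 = 23409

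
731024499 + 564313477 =1295337976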